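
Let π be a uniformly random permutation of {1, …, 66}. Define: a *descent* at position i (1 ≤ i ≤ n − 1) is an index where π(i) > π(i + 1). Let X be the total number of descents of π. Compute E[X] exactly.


Write X = Σ X_I over i = 1, …, 65, with X_I the indicator of one descent.
There are 65 indicators.
For each fixed i, the pair (π(i), π(i+1)) is a uniformly random ordered pair of distinct values from {1, …, 66}; by symmetry P[π(i) > π(i+1)] = 1/2.
By linearity: E[X] = 65 · (1/2) = (66 − 1) · (1/2) = 65/2 ≈ 32.500000.

E[X] = 65/2 = 32.500000.


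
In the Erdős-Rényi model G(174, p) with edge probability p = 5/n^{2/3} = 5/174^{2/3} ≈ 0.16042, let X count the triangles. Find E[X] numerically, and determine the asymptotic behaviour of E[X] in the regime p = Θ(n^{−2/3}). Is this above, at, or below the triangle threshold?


Number of potential triangles: C(174, 3) = 862924.
Each occurs with probability p³ ≈ (0.16042)³ ≈ 4.1286828e-03.
By linearity: E[X] = C(174, 3)·p³ ≈ 862924 · 4.1286828e-03 ≈ 3562.73946.
Since α = 2/3 < 1, p = c/n^{2/3} ≫ 1/n is above the triangle threshold p ~ 1/n. Asymptotically E[X] ~ (c³/6)·n^{3(1−α)} = (5³/6)·n^{1} → ∞; triangles are abundant w.h.p.

E[X] ≈ 3562.73946; in regime p = Θ(1/n^{2/3}) E[X] diverges (above the triangle threshold p ~ 1/n).


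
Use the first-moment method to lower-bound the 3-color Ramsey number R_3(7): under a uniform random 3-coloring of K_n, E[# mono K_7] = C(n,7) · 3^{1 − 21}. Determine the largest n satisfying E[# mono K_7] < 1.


We need C(n, 7) · 3^{1 − 21} < 1, i.e. C(n, 7) < 3^{21 − 1} = 3486784401.
Check values of n near the boundary:
  n = 78: C(78, 7) = 2641902120; 2641902120 < 3486784401? YES
  n = 79: C(79, 7) = 2898753715; 2898753715 < 3486784401? YES
  n = 80: C(80, 7) = 3176716400; 3176716400 < 3486784401? YES
  n = 81: C(81, 7) = 3477216600; 3477216600 < 3486784401? YES
  n = 82: C(82, 7) = 3801756816; 3801756816 < 3486784401? NO
The largest n with C(n, 7) < 3486784401 is n = 81 (where E[X] = 42928600/43046721 ≈ 0.9972560). Hence R_3(7) > 81, i.e. R_3(7) ≥ 82.

Largest n = 81; hence R_3(7) > 81.


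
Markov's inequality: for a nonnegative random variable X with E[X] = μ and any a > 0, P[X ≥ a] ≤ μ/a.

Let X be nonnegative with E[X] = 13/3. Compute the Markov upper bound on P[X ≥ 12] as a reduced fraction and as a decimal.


μ = E[X] = 13/3, a = 12.
Markov: P[X ≥ 12] ≤ μ/a = (13/3)/12 = 13/36.
Numerically: ≈ 0.3611.
(Since a = 12 > μ = 4.3333, the bound 13/36 is < 1 and informative.)

P[X ≥ 12] ≤ 13/36 ≈ 0.3611.


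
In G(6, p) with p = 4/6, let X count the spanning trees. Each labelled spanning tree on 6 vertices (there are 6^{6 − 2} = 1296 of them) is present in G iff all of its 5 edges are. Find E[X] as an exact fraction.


K_6 has 6^{6 − 2} = 1296 labelled spanning trees.
For each such spanning tree H, let X_H = 1 if all 5 edges of H are present in G. Then P[X_H = 1] = p^{5} = (2/3)^{5} = 32/243.
By linearity: E[X] = Σ_H E[X_H] = 1296 · p^{5} = 1296 · 32/243 = 512/3.
Numerically: E[X] ≈ 170.667.

E[X] = 1296 · (2/3)^{5} = 512/3 ≈ 170.667.


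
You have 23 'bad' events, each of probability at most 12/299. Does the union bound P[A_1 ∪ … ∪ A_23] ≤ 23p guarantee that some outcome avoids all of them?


Union bound: P[∪_{i=1}^{23} A_i] ≤ Σ_i P[A_i] ≤ 23·p = 23·(12/299) = 12/13.
Numerically: 12/13 ≈ 0.9231.
Is 12/13 < 1? YES.
Since P[∪ A_i] ≤ 12/13 < 1, the complement has P[∩ A_i^c] ≥ 1 − 12/13 = 1/13 > 0, so some outcome avoids every A_i.

23·p = 12/13 ≈ 0.9231; existence CERTIFIED by the union bound.


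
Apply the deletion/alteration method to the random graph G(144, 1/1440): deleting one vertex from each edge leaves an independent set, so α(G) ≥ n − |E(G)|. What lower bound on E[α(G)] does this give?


E[|E(G)|] = C(144, 2)·p = 10296 · (1/1440) = 143/20.
E[α(G)] ≥ n − E[|E(G)|] = 144 − 143/20 = 2737/20.
Numerically: ≈ 136.850.
(This is only a lower bound; the true E[α(G)] may be larger.)

E[α(G)] ≥ 2737/20 ≈ 136.850.


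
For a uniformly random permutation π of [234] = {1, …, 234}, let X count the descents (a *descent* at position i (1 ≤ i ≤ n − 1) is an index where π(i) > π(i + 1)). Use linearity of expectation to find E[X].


Write X = Σ X_I over i = 1, …, 233, with X_I the indicator of one descent.
There are 233 indicators.
For each fixed i, the pair (π(i), π(i+1)) is a uniformly random ordered pair of distinct values from {1, …, 234}; by symmetry P[π(i) > π(i+1)] = 1/2.
By linearity: E[X] = 233 · (1/2) = (234 − 1) · (1/2) = 233/2 ≈ 116.500.

E[X] = 233/2 = 116.500.


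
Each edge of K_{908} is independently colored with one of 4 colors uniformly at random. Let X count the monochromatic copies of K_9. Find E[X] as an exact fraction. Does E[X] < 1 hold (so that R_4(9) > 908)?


E[X] = C(908, 9) · 4^{1 − 36} = 1111058428637338083100 · 4^{−35} = 1111058428637338083100/1180591620717411303424.
As a reduced fraction: E[X] = 277764607159334520775/295147905179352825856 ≈ 0.9411031.
Is E[X] < 1? YES.
Since E[X] < 1, there exists a 4-coloring of K_{908} with no monochromatic K_9; hence R_4(9) > 908.

E[X] = 277764607159334520775/295147905179352825856 ≈ 0.9411031; E[X] < 1, so R_4(9) > 908.


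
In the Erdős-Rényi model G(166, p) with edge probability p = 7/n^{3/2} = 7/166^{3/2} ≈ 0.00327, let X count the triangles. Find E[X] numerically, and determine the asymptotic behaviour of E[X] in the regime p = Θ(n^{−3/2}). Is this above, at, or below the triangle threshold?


Number of potential triangles: C(166, 3) = 748660.
Each occurs with probability p³ ≈ (0.00327)³ ≈ 3.50597e-08.
By linearity: E[X] = C(166, 3)·p³ ≈ 748660 · 3.50597e-08 ≈ 0.026.
Since α = 3/2 > 1, p = c/n^{3/2} = o(1/n) is below the triangle threshold p ~ 1/n. Asymptotically E[X] ~ (c³/6)·n^{3(1−α)} = (7³/6)·n^{-1.5} → 0, so by Markov's inequality G has no triangles w.h.p.

E[X] ≈ 0.026; in regime p = Θ(1/n^{3/2}) E[X] tends to 0 (below the triangle threshold p ~ 1/n).


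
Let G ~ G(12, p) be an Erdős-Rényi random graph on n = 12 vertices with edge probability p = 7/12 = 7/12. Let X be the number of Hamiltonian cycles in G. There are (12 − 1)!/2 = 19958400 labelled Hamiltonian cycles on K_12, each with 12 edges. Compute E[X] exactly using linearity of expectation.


K_12 has (12 − 1)!/2 = 19958400 labelled Hamiltonian cycles.
For each such Hamiltonian cycle H, let X_H = 1 if all 12 edges of H are present in G. Then P[X_H = 1] = p^{12} = (7/12)^{12} = 13841287201/8916100448256.
By linearity of expectation: E[X] = Σ_H E[X_H] = 19958400 · p^{12} = 19958400 · 13841287201/8916100448256 = 26644477861925/859963392.
Numerically: E[X] ≈ 3.1e+04.

E[X] = 19958400 · (7/12)^{12} = 26644477861925/859963392 ≈ 3.1e+04.


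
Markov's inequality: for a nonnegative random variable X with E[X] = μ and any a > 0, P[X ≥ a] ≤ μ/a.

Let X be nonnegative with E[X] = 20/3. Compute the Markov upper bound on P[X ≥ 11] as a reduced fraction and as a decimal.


μ = E[X] = 20/3, a = 11.
Markov: P[X ≥ 11] ≤ μ/a = (20/3)/11 = 20/33.
Numerically: ≈ 0.606.
(Since a = 11 > μ = 6.667, the bound 20/33 is < 1 and informative.)

P[X ≥ 11] ≤ 20/33 ≈ 0.606.


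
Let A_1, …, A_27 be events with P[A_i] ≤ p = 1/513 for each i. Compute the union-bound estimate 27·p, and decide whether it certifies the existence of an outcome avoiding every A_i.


Union bound: P[∪_{i=1}^{27} A_i] ≤ Σ_i P[A_i] ≤ 27·p = 27·(1/513) = 1/19.
Numerically: 1/19 ≈ 0.0526.
Is 1/19 < 1? YES.
Since P[∪ A_i] ≤ 1/19 < 1, the complement has P[∩ A_i^c] ≥ 1 − 1/19 = 18/19 > 0, so some outcome avoids every A_i.

27·p = 1/19 ≈ 0.0526; existence CERTIFIED by the union bound.


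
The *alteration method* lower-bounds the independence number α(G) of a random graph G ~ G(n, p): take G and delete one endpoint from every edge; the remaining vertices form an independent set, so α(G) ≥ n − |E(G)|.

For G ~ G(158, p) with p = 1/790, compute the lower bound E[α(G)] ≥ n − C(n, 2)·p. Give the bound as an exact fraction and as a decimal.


E[|E(G)|] = C(158, 2)·p = 12403 · (1/790) = 157/10.
E[α(G)] ≥ n − E[|E(G)|] = 158 − 157/10 = 1423/10.
Numerically: ≈ 142.3000.
(This is only a lower bound; the true E[α(G)] may be larger.)

E[α(G)] ≥ 1423/10 ≈ 142.3000.


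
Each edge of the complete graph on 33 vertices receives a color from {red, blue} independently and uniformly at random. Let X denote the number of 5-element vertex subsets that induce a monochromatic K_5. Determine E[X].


Let X = Σ_S X_S over the C(33, 5) = 237336 subsets S of size 5, where X_S = 1 if the K_5 on S is monochromatic.
For a fixed S, the K_5 on S has C(5, 2) = 10 edges. P[all 10 edges red] = (1/2)^10, and likewise for blue, so P[monochromatic] = 2·(1/2)^10 = 2^{1 − 10} = 1/512.
By linearity: E[X] = C(33, 5) · 2^{1 − 10} = 237336 · 1/512 = 29667/64.
Numerically: E[X] ≈ 463.547.

E[X] = C(33,5)·2^(1−C(5,2)) = 29667/64 ≈ 463.547.


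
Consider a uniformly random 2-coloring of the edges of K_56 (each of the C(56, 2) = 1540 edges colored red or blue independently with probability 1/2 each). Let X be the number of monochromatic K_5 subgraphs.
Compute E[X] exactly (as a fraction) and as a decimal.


Let X = Σ_S X_S over the C(56, 5) = 3819816 subsets S of size 5, where X_S = 1 if the K_5 on S is monochromatic.
For a fixed S, the K_5 on S has C(5, 2) = 10 edges. P[all 10 edges red] = (1/2)^10, and likewise for blue, so P[monochromatic] = 2·(1/2)^10 = 2^{1 − 10} = 1/512.
By linearity: E[X] = C(56, 5) · 2^{1 − 10} = 3819816 · 1/512 = 477477/64.
Numerically: E[X] ≈ 7460.578.

E[X] = C(56,5)·2^(1−C(5,2)) = 477477/64 ≈ 7460.578.


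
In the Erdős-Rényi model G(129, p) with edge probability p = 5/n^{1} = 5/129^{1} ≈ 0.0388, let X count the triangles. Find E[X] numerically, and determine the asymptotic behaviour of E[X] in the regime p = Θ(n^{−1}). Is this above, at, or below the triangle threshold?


Number of potential triangles: C(129, 3) = 349504.
Each occurs with probability p³ ≈ (0.0388)³ ≈ 5.82292e-05.
By linearity: E[X] = C(129, 3)·p³ ≈ 349504 · 5.82292e-05 ≈ 20.351.
Here α = 1, so p = 5/n is exactly at the triangle threshold p ~ 1/n. Asymptotically E[X] → c³/6 = 5³/6 = 125/6 ≈ 20.833, a bounded constant. In this regime the triangle count is asymptotically Poisson(c³/6).

E[X] ≈ 20.351; in regime p = Θ(1/n^{1}) E[X] stays bounded (at the triangle threshold p ~ 1/n).


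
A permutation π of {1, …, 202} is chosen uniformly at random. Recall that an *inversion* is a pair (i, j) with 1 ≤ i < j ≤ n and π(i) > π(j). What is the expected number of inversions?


Write X = Σ X_I over the C(202, 2) = 20301 pairs i < j, with X_I the indicator of one inversion.
There are 20301 indicators.
For each fixed pair i < j, the values π(i) and π(j) are two distinct elements of {1, …, 202} in uniformly random order; by symmetry P[π(i) > π(j)] = 1/2.
By linearity: E[X] = 20301 · (1/2) = C(202, 2) · (1/2) = 20301/2 = 20301/2 ≈ 10150.5000.

E[X] = 20301/2 = 10150.5000.


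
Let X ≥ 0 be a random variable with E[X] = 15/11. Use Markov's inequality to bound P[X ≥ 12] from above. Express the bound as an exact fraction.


μ = E[X] = 15/11, a = 12.
Markov: P[X ≥ 12] ≤ μ/a = (15/11)/12 = 5/44.
Numerically: ≈ 0.113636.
(Since a = 12 > μ = 1.363636, the bound 5/44 is < 1 and informative.)

P[X ≥ 12] ≤ 5/44 ≈ 0.113636.


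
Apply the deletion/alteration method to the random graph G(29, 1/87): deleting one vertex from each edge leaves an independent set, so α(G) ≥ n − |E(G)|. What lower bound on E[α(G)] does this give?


E[|E(G)|] = C(29, 2)·p = 406 · (1/87) = 14/3.
E[α(G)] ≥ n − E[|E(G)|] = 29 − 14/3 = 73/3.
Numerically: ≈ 24.3333.
(This is only a lower bound; the true E[α(G)] may be larger.)

E[α(G)] ≥ 73/3 ≈ 24.3333.


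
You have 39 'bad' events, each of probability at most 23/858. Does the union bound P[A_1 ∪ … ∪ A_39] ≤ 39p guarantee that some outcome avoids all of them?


Union bound: P[∪_{i=1}^{39} A_i] ≤ Σ_i P[A_i] ≤ 39·p = 39·(23/858) = 23/22.
Numerically: 23/22 ≈ 1.0454545.
Is 23/22 < 1? NO.
Since the bound 23/22 is ≥ 1, the union bound is uninformative here; it does NOT by itself certify existence.

39·p = 23/22 ≈ 1.0454545; existence NOT certified by the union bound.


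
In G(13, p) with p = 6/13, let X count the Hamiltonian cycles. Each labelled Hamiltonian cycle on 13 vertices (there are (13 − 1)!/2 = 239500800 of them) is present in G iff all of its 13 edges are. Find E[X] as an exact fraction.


K_13 has (13 − 1)!/2 = 239500800 labelled Hamiltonian cycles.
For each such Hamiltonian cycle H, let X_H = 1 if all 13 edges of H are present in G. Then P[X_H = 1] = p^{13} = (6/13)^{13} = 13060694016/302875106592253.
By linearity: E[X] = Σ_H E[X_H] = 239500800 · p^{13} = 239500800 · 13060694016/302875106592253 = 3128046665387212800/302875106592253.
Numerically: E[X] ≈ 10327.8.

E[X] = 239500800 · (6/13)^{13} = 3128046665387212800/302875106592253 ≈ 10327.8.


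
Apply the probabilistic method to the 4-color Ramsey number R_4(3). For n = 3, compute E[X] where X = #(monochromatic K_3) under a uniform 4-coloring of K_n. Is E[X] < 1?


E[X] = C(3, 3) · 4^{1 − 3} = 1 · 4^{−2} = 1/16.
As a reduced fraction: E[X] = 1/16 ≈ 0.0625.
Is E[X] < 1? YES.
Since E[X] < 1, there exists a 4-coloring of K_{3} with no monochromatic K_3; hence R_4(3) > 3.

E[X] = 1/16 ≈ 0.0625; E[X] < 1, so R_4(3) > 3.


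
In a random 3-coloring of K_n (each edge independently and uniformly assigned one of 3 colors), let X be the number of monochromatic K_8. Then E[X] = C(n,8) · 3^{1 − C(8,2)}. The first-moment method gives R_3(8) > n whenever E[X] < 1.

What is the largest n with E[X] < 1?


We need C(n, 8) · 3^{1 − 28} < 1, i.e. C(n, 8) < 3^{28 − 1} = 7625597484987.
Check values of n near the boundary:
  n = 152: C(152, 8) = 5859727868575; 5859727868575 < 7625597484987? YES
  n = 153: C(153, 8) = 6183023199255; 6183023199255 < 7625597484987? YES
  n = 154: C(154, 8) = 6521818990995; 6521818990995 < 7625597484987? YES
  n = 155: C(155, 8) = 6876747915675; 6876747915675 < 7625597484987? YES
  n = 156: C(156, 8) = 7248464019225; 7248464019225 < 7625597484987? YES
  n = 157: C(157, 8) = 7637643295425; 7637643295425 < 7625597484987? NO
  n = 158: C(158, 8) = 8044984271181; 8044984271181 < 7625597484987? NO
The largest n with C(n, 8) < 7625597484987 is n = 156 (where E[X] = 805384891025/847288609443 ≈ 0.9505). Hence R_3(8) > 156, i.e. R_3(8) ≥ 157.

Largest n = 156; hence R_3(8) > 156.


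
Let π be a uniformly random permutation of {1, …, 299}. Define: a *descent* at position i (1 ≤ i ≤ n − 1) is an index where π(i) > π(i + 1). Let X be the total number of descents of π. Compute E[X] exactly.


Write X = Σ X_I over i = 1, …, 298, with X_I the indicator of one descent.
There are 298 indicators.
For each fixed i, the pair (π(i), π(i+1)) is a uniformly random ordered pair of distinct values from {1, …, 299}; by symmetry P[π(i) > π(i+1)] = 1/2.
By linearity: E[X] = 298 · (1/2) = (299 − 1) · (1/2) = 149 ≈ 149.0000.

E[X] = 149 = 149.0000.


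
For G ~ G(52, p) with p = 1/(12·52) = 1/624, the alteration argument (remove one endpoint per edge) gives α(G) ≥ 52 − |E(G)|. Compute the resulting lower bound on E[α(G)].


E[|E(G)|] = C(52, 2)·p = 1326 · (1/624) = 17/8.
E[α(G)] ≥ n − E[|E(G)|] = 52 − 17/8 = 399/8.
Numerically: ≈ 49.87500.
(This is only a lower bound; the true E[α(G)] may be larger.)

E[α(G)] ≥ 399/8 ≈ 49.87500.


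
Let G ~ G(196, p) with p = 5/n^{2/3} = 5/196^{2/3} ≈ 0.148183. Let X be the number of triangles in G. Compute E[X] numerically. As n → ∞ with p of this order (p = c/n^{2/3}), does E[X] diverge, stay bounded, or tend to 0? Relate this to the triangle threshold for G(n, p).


Number of potential triangles: C(196, 3) = 1235780.
Each occurs with probability p³ ≈ (0.148183)³ ≈ 3.25385256e-03.
By linearity: E[X] = C(196, 3)·p³ ≈ 1235780 · 3.25385256e-03 ≈ 4021.045918.
Since α = 2/3 < 1, p = c/n^{2/3} ≫ 1/n is above the triangle threshold p ~ 1/n. Asymptotically E[X] ~ (c³/6)·n^{3(1−α)} = (5³/6)·n^{1} → ∞; triangles are abundant w.h.p.

E[X] ≈ 4021.045918; in regime p = Θ(1/n^{2/3}) E[X] diverges (above the triangle threshold p ~ 1/n).


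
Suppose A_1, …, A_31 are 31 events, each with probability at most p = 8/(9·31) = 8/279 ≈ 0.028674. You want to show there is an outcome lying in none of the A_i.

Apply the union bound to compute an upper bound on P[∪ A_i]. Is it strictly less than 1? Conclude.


Union bound: P[∪_{i=1}^{31} A_i] ≤ Σ_i P[A_i] ≤ 31·p = 31·(8/279) = 8/9.
Numerically: 8/9 ≈ 0.888889.
Is 8/9 < 1? YES.
Since P[∪ A_i] ≤ 8/9 < 1, the complement has P[∩ A_i^c] ≥ 1 − 8/9 = 1/9 > 0, so some outcome avoids every A_i.

31·p = 8/9 ≈ 0.888889; existence CERTIFIED by the union bound.


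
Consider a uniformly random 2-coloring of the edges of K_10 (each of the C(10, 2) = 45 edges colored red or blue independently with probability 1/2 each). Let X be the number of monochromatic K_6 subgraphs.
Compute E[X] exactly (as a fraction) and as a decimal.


Let X = Σ_S X_S over the C(10, 6) = 210 subsets S of size 6, where X_S = 1 if the K_6 on S is monochromatic.
For a fixed S, the K_6 on S has C(6, 2) = 15 edges. P[all 15 edges red] = (1/2)^15, and likewise for blue, so P[monochromatic] = 2·(1/2)^15 = 2^{1 − 15} = 1/16384.
By linearity: E[X] = C(10, 6) · 2^{1 − 15} = 210 · 1/16384 = 105/8192.
Numerically: E[X] ≈ 0.01282.

E[X] = C(10,6)·2^(1−C(6,2)) = 105/8192 ≈ 0.01282.


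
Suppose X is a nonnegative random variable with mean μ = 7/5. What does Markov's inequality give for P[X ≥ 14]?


μ = E[X] = 7/5, a = 14.
Markov: P[X ≥ 14] ≤ μ/a = (7/5)/14 = 1/10.
Numerically: ≈ 0.100.
(Since a = 14 > μ = 1.400, the bound 1/10 is < 1 and informative.)

P[X ≥ 14] ≤ 1/10 ≈ 0.100.


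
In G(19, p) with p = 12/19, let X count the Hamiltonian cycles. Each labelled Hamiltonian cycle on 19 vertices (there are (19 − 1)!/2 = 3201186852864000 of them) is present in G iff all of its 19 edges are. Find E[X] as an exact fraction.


K_19 has (19 − 1)!/2 = 3201186852864000 labelled Hamiltonian cycles.
For each such Hamiltonian cycle H, let X_H = 1 if all 19 edges of H are present in G. Then P[X_H = 1] = p^{19} = (12/19)^{19} = 319479999370622926848/1978419655660313589123979.
Summing the indicators: E[X] = Σ_H E[X_H] = 3201186852864000 · p^{19} = 3201186852864000 · 319479999370622926848/1978419655660313589123979 = 1022715173738237107931793611292672000/1978419655660313589123979.
Numerically: E[X] ≈ 5.1694e+11.

E[X] = 3201186852864000 · (12/19)^{19} = 1022715173738237107931793611292672000/1978419655660313589123979 ≈ 5.1694e+11.


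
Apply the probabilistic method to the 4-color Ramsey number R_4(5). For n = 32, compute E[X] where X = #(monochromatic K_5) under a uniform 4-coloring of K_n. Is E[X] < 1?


E[X] = C(32, 5) · 4^{1 − 10} = 201376 · 4^{−9} = 201376/262144.
As a reduced fraction: E[X] = 6293/8192 ≈ 0.768188.
Is E[X] < 1? YES.
Since E[X] < 1, there exists a 4-coloring of K_{32} with no monochromatic K_5; hence R_4(5) > 32.

E[X] = 6293/8192 ≈ 0.768188; E[X] < 1, so R_4(5) > 32.


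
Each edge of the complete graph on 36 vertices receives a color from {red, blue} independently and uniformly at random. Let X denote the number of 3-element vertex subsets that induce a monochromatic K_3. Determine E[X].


Let X = Σ_S X_S over the C(36, 3) = 7140 subsets S of size 3, where X_S = 1 if the K_3 on S is monochromatic.
For a fixed S, the K_3 on S has C(3, 2) = 3 edges. P[all 3 edges red] = (1/2)^3, and likewise for blue, so P[monochromatic] = 2·(1/2)^3 = 2^{1 − 3} = 1/4.
By linearity of expectation: E[X] = C(36, 3) · 2^{1 − 3} = 7140 · 1/4 = 1785.
Numerically: E[X] ≈ 1785.0000.

E[X] = C(36,3)·2^(1−C(3,2)) = 1785 ≈ 1785.0000.


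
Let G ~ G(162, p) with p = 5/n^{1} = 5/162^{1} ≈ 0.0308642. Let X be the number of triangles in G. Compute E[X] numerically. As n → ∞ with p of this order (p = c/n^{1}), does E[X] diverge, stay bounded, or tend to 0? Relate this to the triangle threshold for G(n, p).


Number of potential triangles: C(162, 3) = 695520.
Each occurs with probability p³ ≈ (0.0308642)³ ≈ 2.94011941e-05.
By linearity: E[X] = C(162, 3)·p³ ≈ 695520 · 2.94011941e-05 ≈ 20.449119.
Here α = 1, so p = 5/n is exactly at the triangle threshold p ~ 1/n. Asymptotically E[X] → c³/6 = 5³/6 = 125/6 ≈ 20.833333, a bounded constant. In this regime the triangle count is asymptotically Poisson(c³/6).

E[X] ≈ 20.449119; in regime p = Θ(1/n^{1}) E[X] stays bounded (at the triangle threshold p ~ 1/n).


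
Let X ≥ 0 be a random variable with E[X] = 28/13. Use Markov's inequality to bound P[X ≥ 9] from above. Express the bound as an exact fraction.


μ = E[X] = 28/13, a = 9.
Markov: P[X ≥ 9] ≤ μ/a = (28/13)/9 = 28/117.
Numerically: ≈ 0.239316.
(Since a = 9 > μ = 2.153846, the bound 28/117 is < 1 and informative.)

P[X ≥ 9] ≤ 28/117 ≈ 0.239316.


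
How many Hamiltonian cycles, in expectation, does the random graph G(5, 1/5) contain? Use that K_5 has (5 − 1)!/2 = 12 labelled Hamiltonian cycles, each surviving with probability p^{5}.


K_5 has (5 − 1)!/2 = 12 labelled Hamiltonian cycles.
For each such Hamiltonian cycle H, let X_H = 1 if all 5 edges of H are present in G. Then P[X_H = 1] = p^{5} = (1/5)^{5} = 1/3125.
Summing the indicators: E[X] = Σ_H E[X_H] = 12 · p^{5} = 12 · 1/3125 = 12/3125.
Numerically: E[X] ≈ 0.00384.

E[X] = 12 · (1/5)^{5} = 12/3125 ≈ 0.00384.


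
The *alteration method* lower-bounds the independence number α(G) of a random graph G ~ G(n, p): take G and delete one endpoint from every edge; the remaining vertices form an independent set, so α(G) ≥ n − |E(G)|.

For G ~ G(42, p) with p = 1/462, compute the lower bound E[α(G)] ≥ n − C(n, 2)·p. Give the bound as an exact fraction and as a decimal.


E[|E(G)|] = C(42, 2)·p = 861 · (1/462) = 41/22.
E[α(G)] ≥ n − E[|E(G)|] = 42 − 41/22 = 883/22.
Numerically: ≈ 40.1364.
(This is only a lower bound; the true E[α(G)] may be larger.)

E[α(G)] ≥ 883/22 ≈ 40.1364.


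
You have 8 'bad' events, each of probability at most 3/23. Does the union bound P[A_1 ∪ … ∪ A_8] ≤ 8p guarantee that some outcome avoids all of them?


Union bound: P[∪_{i=1}^{8} A_i] ≤ Σ_i P[A_i] ≤ 8·p = 8·(3/23) = 24/23.
Numerically: 24/23 ≈ 1.0434783.
Is 24/23 < 1? NO.
Since the bound 24/23 is ≥ 1, the union bound is uninformative here; it does NOT by itself certify existence.

8·p = 24/23 ≈ 1.0434783; existence NOT certified by the union bound.


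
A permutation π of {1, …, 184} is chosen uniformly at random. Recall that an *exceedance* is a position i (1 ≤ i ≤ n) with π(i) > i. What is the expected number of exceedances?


Write X = Σ_{i=1}^{184} X_i, where X_i = 1_{π(i) > i}.
For each fixed i, π(i) is uniform over {1, …, 184} (marginal of a uniform permutation), so P[π(i) > i] = (n − i)/n. Summing: Σ_{i=1}^{184} (n − i)/n = (0 + 1 + … + 183)/184 = 184(184 − 1)/(2·184) = (184 − 1)/2.
Hence E[X] = Σ_{i=1}^{184} (184 − i)/184 = 183/2 ≈ 91.50000.

E[X] = 183/2 = 91.50000.


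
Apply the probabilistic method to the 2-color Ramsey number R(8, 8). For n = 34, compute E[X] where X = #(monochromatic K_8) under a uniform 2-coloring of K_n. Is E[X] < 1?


E[X] = C(34, 8) · 2^{1 − 28} = 18156204 · 2^{−27} = 18156204/134217728.
As a reduced fraction: E[X] = 4539051/33554432 ≈ 0.135.
Is E[X] < 1? YES.
Since E[X] < 1, there exists a 2-coloring of K_{34} with no monochromatic K_8; hence R(8, 8) > 34.

E[X] = 4539051/33554432 ≈ 0.135; E[X] < 1, so R(8, 8) > 34.


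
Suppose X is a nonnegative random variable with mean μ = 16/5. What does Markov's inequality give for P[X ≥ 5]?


μ = E[X] = 16/5, a = 5.
Markov: P[X ≥ 5] ≤ μ/a = (16/5)/5 = 16/25.
Numerically: ≈ 0.6400.
(Since a = 5 > μ = 3.2000, the bound 16/25 is < 1 and informative.)

P[X ≥ 5] ≤ 16/25 ≈ 0.6400.


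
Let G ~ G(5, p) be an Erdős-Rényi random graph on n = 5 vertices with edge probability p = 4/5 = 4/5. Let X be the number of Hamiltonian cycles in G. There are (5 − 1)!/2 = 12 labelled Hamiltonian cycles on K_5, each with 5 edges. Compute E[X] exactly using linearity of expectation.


K_5 has (5 − 1)!/2 = 12 labelled Hamiltonian cycles.
For each such Hamiltonian cycle H, let X_H = 1 if all 5 edges of H are present in G. Then P[X_H = 1] = p^{5} = (4/5)^{5} = 1024/3125.
Summing the indicators: E[X] = Σ_H E[X_H] = 12 · p^{5} = 12 · 1024/3125 = 12288/3125.
Numerically: E[X] ≈ 3.93216.

E[X] = 12 · (4/5)^{5} = 12288/3125 ≈ 3.93216.


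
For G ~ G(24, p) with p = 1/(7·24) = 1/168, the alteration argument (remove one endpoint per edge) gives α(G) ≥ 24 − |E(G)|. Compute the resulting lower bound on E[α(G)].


E[|E(G)|] = C(24, 2)·p = 276 · (1/168) = 23/14.
E[α(G)] ≥ n − E[|E(G)|] = 24 − 23/14 = 313/14.
Numerically: ≈ 22.357.
(This is only a lower bound; the true E[α(G)] may be larger.)

E[α(G)] ≥ 313/14 ≈ 22.357.


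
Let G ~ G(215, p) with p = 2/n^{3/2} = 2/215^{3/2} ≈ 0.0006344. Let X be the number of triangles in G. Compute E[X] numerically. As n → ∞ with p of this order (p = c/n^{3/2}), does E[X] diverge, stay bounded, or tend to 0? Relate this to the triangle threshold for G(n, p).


Number of potential triangles: C(215, 3) = 1633355.
Each occurs with probability p³ ≈ (0.0006344)³ ≈ 2.553389e-10.
By linearity: E[X] = C(215, 3)·p³ ≈ 1633355 · 2.553389e-10 ≈ 0.0004.
Since α = 3/2 > 1, p = c/n^{3/2} = o(1/n) is below the triangle threshold p ~ 1/n. Asymptotically E[X] ~ (c³/6)·n^{3(1−α)} = (2³/6)·n^{-1.5} → 0, so by Markov's inequality G has no triangles w.h.p.

E[X] ≈ 0.0004; in regime p = Θ(1/n^{3/2}) E[X] tends to 0 (below the triangle threshold p ~ 1/n).


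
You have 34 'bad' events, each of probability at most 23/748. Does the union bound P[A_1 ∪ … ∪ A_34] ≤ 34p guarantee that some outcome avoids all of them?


Union bound: P[∪_{i=1}^{34} A_i] ≤ Σ_i P[A_i] ≤ 34·p = 34·(23/748) = 23/22.
Numerically: 23/22 ≈ 1.045455.
Is 23/22 < 1? NO.
Since the bound 23/22 is ≥ 1, the union bound is uninformative here; it does NOT by itself certify existence.

34·p = 23/22 ≈ 1.045455; existence NOT certified by the union bound.


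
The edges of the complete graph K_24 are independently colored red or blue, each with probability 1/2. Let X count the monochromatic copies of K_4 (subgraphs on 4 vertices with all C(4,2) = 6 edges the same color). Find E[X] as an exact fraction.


Let X = Σ_S X_S over the C(24, 4) = 10626 subsets S of size 4, where X_S = 1 if the K_4 on S is monochromatic.
For a fixed S, the K_4 on S has C(4, 2) = 6 edges. P[all 6 edges red] = (1/2)^6, and likewise for blue, so P[monochromatic] = 2·(1/2)^6 = 2^{1 − 6} = 1/32.
By linearity: E[X] = C(24, 4) · 2^{1 − 6} = 10626 · 1/32 = 5313/16.
Numerically: E[X] ≈ 332.062500.

E[X] = C(24,4)·2^(1−C(4,2)) = 5313/16 ≈ 332.062500.


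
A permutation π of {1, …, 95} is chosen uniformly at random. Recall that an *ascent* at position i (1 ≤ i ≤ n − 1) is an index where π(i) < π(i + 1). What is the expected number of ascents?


Write X = Σ X_I over i = 1, …, 94, with X_I the indicator of one ascent.
There are 94 indicators.
For each fixed i, the pair (π(i), π(i+1)) is a uniformly random ordered pair of distinct values from {1, …, 95}; by symmetry P[π(i) < π(i+1)] = 1/2.
By linearity: E[X] = 94 · (1/2) = (95 − 1) · (1/2) = 47 ≈ 47.00000.

E[X] = 47 = 47.00000.


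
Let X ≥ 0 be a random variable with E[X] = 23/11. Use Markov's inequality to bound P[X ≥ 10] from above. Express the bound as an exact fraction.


μ = E[X] = 23/11, a = 10.
Markov: P[X ≥ 10] ≤ μ/a = (23/11)/10 = 23/110.
Numerically: ≈ 0.209091.
(Since a = 10 > μ = 2.090909, the bound 23/110 is < 1 and informative.)

P[X ≥ 10] ≤ 23/110 ≈ 0.209091.


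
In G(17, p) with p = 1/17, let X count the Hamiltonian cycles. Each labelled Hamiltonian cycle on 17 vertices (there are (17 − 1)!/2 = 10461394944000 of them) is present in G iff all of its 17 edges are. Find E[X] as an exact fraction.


K_17 has (17 − 1)!/2 = 10461394944000 labelled Hamiltonian cycles.
For each such Hamiltonian cycle H, let X_H = 1 if all 17 edges of H are present in G. Then P[X_H = 1] = p^{17} = (1/17)^{17} = 1/827240261886336764177.
Summing the indicators: E[X] = Σ_H E[X_H] = 10461394944000 · p^{17} = 10461394944000 · 1/827240261886336764177 = 10461394944000/827240261886336764177.
Numerically: E[X] ≈ 1.265e-08.

E[X] = 10461394944000 · (1/17)^{17} = 10461394944000/827240261886336764177 ≈ 1.265e-08.


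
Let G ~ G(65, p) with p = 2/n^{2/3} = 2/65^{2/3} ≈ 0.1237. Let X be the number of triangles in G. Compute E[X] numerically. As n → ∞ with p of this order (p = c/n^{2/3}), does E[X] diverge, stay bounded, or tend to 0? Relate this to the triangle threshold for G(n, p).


Number of potential triangles: C(65, 3) = 43680.
Each occurs with probability p³ ≈ (0.1237)³ ≈ 1.893491e-03.
By linearity: E[X] = C(65, 3)·p³ ≈ 43680 · 1.893491e-03 ≈ 82.7077.
Since α = 2/3 < 1, p = c/n^{2/3} ≫ 1/n is above the triangle threshold p ~ 1/n. Asymptotically E[X] ~ (c³/6)·n^{3(1−α)} = (2³/6)·n^{1} → ∞; triangles are abundant w.h.p.

E[X] ≈ 82.7077; in regime p = Θ(1/n^{2/3}) E[X] diverges (above the triangle threshold p ~ 1/n).


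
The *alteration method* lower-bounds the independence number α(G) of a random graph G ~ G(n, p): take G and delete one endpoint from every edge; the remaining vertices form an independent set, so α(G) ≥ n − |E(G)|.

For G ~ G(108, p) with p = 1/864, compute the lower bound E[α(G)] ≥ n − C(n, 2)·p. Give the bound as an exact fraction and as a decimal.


E[|E(G)|] = C(108, 2)·p = 5778 · (1/864) = 107/16.
E[α(G)] ≥ n − E[|E(G)|] = 108 − 107/16 = 1621/16.
Numerically: ≈ 101.3125.
(This is only a lower bound; the true E[α(G)] may be larger.)

E[α(G)] ≥ 1621/16 ≈ 101.3125.


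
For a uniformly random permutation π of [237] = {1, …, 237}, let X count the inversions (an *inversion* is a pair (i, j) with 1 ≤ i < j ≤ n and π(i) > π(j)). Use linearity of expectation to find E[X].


Write X = Σ X_I over the C(237, 2) = 27966 pairs i < j, with X_I the indicator of one inversion.
There are 27966 indicators.
For each fixed pair i < j, the values π(i) and π(j) are two distinct elements of {1, …, 237} in uniformly random order; by symmetry P[π(i) > π(j)] = 1/2.
By linearity: E[X] = 27966 · (1/2) = C(237, 2) · (1/2) = 27966/2 = 13983 ≈ 13983.000.

E[X] = 13983 = 13983.000.


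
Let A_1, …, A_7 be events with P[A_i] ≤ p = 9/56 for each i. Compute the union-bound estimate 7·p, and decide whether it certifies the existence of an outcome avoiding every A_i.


Union bound: P[∪_{i=1}^{7} A_i] ≤ Σ_i P[A_i] ≤ 7·p = 7·(9/56) = 9/8.
Numerically: 9/8 ≈ 1.1250.
Is 9/8 < 1? NO.
Since the bound 9/8 is ≥ 1, the union bound is uninformative here; it does NOT by itself certify existence.

7·p = 9/8 ≈ 1.1250; existence NOT certified by the union bound.


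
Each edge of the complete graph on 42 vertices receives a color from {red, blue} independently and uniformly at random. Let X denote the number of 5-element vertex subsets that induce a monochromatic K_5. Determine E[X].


Let X = Σ_S X_S over the C(42, 5) = 850668 subsets S of size 5, where X_S = 1 if the K_5 on S is monochromatic.
For a fixed S, the K_5 on S has C(5, 2) = 10 edges. P[all 10 edges red] = (1/2)^10, and likewise for blue, so P[monochromatic] = 2·(1/2)^10 = 2^{1 − 10} = 1/512.
Summing: E[X] = C(42, 5) · 2^{1 − 10} = 850668 · 1/512 = 212667/128.
Numerically: E[X] ≈ 1661.46094.

E[X] = C(42,5)·2^(1−C(5,2)) = 212667/128 ≈ 1661.46094.


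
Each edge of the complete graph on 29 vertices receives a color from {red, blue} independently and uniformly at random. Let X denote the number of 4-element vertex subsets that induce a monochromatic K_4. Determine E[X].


Let X = Σ_S X_S over the C(29, 4) = 23751 subsets S of size 4, where X_S = 1 if the K_4 on S is monochromatic.
For a fixed S, the K_4 on S has C(4, 2) = 6 edges. P[all 6 edges red] = (1/2)^6, and likewise for blue, so P[monochromatic] = 2·(1/2)^6 = 2^{1 − 6} = 1/32.
By linearity: E[X] = C(29, 4) · 2^{1 − 6} = 23751 · 1/32 = 23751/32.
Numerically: E[X] ≈ 742.218750.

E[X] = C(29,4)·2^(1−C(4,2)) = 23751/32 ≈ 742.218750.


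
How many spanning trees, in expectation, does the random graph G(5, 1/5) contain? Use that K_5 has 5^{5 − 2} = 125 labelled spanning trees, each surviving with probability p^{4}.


K_5 has 5^{5 − 2} = 125 labelled spanning trees.
For each such spanning tree H, let X_H = 1 if all 4 edges of H are present in G. Then P[X_H = 1] = p^{4} = (1/5)^{4} = 1/625.
By linearity: E[X] = Σ_H E[X_H] = 125 · p^{4} = 125 · 1/625 = 1/5.
Numerically: E[X] ≈ 0.2.

E[X] = 125 · (1/5)^{4} = 1/5 ≈ 0.2.


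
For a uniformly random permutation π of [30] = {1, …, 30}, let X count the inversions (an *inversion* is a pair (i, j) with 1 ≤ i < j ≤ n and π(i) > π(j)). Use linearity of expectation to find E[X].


Write X = Σ X_I over the C(30, 2) = 435 pairs i < j, with X_I the indicator of one inversion.
There are 435 indicators.
For each fixed pair i < j, the values π(i) and π(j) are two distinct elements of {1, …, 30} in uniformly random order; by symmetry P[π(i) > π(j)] = 1/2.
By linearity: E[X] = 435 · (1/2) = C(30, 2) · (1/2) = 435/2 = 435/2 ≈ 217.50000.

E[X] = 435/2 = 217.50000.


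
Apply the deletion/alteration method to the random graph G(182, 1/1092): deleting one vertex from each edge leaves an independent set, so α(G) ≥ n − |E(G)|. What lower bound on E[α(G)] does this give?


E[|E(G)|] = C(182, 2)·p = 16471 · (1/1092) = 181/12.
E[α(G)] ≥ n − E[|E(G)|] = 182 − 181/12 = 2003/12.
Numerically: ≈ 166.916667.
(This is only a lower bound; the true E[α(G)] may be larger.)

E[α(G)] ≥ 2003/12 ≈ 166.916667.


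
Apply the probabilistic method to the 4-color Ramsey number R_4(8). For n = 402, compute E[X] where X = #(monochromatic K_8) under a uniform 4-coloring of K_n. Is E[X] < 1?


E[X] = C(402, 8) · 4^{1 − 28} = 15770615726749950 · 4^{−27} = 15770615726749950/18014398509481984.
As a reduced fraction: E[X] = 7885307863374975/9007199254740992 ≈ 0.875445.
Is E[X] < 1? YES.
Since E[X] < 1, there exists a 4-coloring of K_{402} with no monochromatic K_8; hence R_4(8) > 402.

E[X] = 7885307863374975/9007199254740992 ≈ 0.875445; E[X] < 1, so R_4(8) > 402.


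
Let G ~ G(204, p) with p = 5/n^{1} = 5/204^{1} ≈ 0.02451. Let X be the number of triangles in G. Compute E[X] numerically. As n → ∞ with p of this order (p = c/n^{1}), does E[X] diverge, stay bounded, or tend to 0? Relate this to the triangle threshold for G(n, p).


Number of potential triangles: C(204, 3) = 1394204.
Each occurs with probability p³ ≈ (0.02451)³ ≈ 1.472379e-05.
By linearity: E[X] = C(204, 3)·p³ ≈ 1394204 · 1.472379e-05 ≈ 20.5280.
Here α = 1, so p = 5/n is exactly at the triangle threshold p ~ 1/n. Asymptotically E[X] → c³/6 = 5³/6 = 125/6 ≈ 20.8333, a bounded constant. In this regime the triangle count is asymptotically Poisson(c³/6).

E[X] ≈ 20.5280; in regime p = Θ(1/n^{1}) E[X] stays bounded (at the triangle threshold p ~ 1/n).


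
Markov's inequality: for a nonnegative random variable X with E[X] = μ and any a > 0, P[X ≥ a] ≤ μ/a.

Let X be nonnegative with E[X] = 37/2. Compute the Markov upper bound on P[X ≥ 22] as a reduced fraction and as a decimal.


μ = E[X] = 37/2, a = 22.
Markov: P[X ≥ 22] ≤ μ/a = (37/2)/22 = 37/44.
Numerically: ≈ 0.840909.
(Since a = 22 > μ = 18.500000, the bound 37/44 is < 1 and informative.)

P[X ≥ 22] ≤ 37/44 ≈ 0.840909.


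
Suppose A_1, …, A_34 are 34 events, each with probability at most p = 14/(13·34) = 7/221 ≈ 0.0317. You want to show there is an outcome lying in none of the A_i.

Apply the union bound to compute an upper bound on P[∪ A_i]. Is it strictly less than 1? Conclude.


Union bound: P[∪_{i=1}^{34} A_i] ≤ Σ_i P[A_i] ≤ 34·p = 34·(7/221) = 14/13.
Numerically: 14/13 ≈ 1.0769.
Is 14/13 < 1? NO.
Since the bound 14/13 is ≥ 1, the union bound is uninformative here; it does NOT by itself certify existence.

34·p = 14/13 ≈ 1.0769; existence NOT certified by the union bound.


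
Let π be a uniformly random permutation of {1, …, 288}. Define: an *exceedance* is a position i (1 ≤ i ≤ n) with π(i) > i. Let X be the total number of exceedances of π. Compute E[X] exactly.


Write X = Σ_{i=1}^{288} X_i, where X_i = 1_{π(i) > i}.
For each fixed i, π(i) is uniform over {1, …, 288} (marginal of a uniform permutation), so P[π(i) > i] = (n − i)/n. Summing: Σ_{i=1}^{288} (n − i)/n = (0 + 1 + … + 287)/288 = 288(288 − 1)/(2·288) = (288 − 1)/2.
Hence E[X] = Σ_{i=1}^{288} (288 − i)/288 = 287/2 ≈ 143.5000.

E[X] = 287/2 = 143.5000.


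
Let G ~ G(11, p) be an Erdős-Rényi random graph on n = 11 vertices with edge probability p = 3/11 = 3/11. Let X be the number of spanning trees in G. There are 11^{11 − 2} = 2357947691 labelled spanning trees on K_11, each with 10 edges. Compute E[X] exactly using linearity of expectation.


K_11 has 11^{11 − 2} = 2357947691 labelled spanning trees.
For each such spanning tree H, let X_H = 1 if all 10 edges of H are present in G. Then P[X_H = 1] = p^{10} = (3/11)^{10} = 59049/25937424601.
Summing the indicators: E[X] = Σ_H E[X_H] = 2357947691 · p^{10} = 2357947691 · 59049/25937424601 = 59049/11.
Numerically: E[X] ≈ 5.37e+03.

E[X] = 2357947691 · (3/11)^{10} = 59049/11 ≈ 5.37e+03.


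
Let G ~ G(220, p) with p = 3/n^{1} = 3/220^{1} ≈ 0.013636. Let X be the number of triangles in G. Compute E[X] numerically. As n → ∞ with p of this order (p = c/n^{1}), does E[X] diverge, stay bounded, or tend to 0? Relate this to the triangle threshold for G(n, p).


Number of potential triangles: C(220, 3) = 1750540.
Each occurs with probability p³ ≈ (0.013636)³ ≈ 2.5356875e-06.
By linearity: E[X] = C(220, 3)·p³ ≈ 1750540 · 2.5356875e-06 ≈ 4.43882.
Here α = 1, so p = 3/n is exactly at the triangle threshold p ~ 1/n. Asymptotically E[X] → c³/6 = 3³/6 = 9/2 ≈ 4.50000, a bounded constant. In this regime the triangle count is asymptotically Poisson(c³/6).

E[X] ≈ 4.43882; in regime p = Θ(1/n^{1}) E[X] stays bounded (at the triangle threshold p ~ 1/n).


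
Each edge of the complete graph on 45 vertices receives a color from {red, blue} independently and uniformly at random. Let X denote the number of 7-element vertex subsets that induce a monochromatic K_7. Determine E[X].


Let X = Σ_S X_S over the C(45, 7) = 45379620 subsets S of size 7, where X_S = 1 if the K_7 on S is monochromatic.
For a fixed S, the K_7 on S has C(7, 2) = 21 edges. P[all 21 edges red] = (1/2)^21, and likewise for blue, so P[monochromatic] = 2·(1/2)^21 = 2^{1 − 21} = 1/1048576.
Summing: E[X] = C(45, 7) · 2^{1 − 21} = 45379620 · 1/1048576 = 11344905/262144.
Numerically: E[X] ≈ 43.27738.

E[X] = C(45,7)·2^(1−C(7,2)) = 11344905/262144 ≈ 43.27738.


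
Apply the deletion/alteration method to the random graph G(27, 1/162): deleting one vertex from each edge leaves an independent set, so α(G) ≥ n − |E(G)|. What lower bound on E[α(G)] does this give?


E[|E(G)|] = C(27, 2)·p = 351 · (1/162) = 13/6.
E[α(G)] ≥ n − E[|E(G)|] = 27 − 13/6 = 149/6.
Numerically: ≈ 24.83333.
(This is only a lower bound; the true E[α(G)] may be larger.)

E[α(G)] ≥ 149/6 ≈ 24.83333.
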